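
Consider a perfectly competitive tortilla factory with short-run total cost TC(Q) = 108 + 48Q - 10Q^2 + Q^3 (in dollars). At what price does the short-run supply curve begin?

Short-run supply begins at min AVC. From VC = 48Q - 10Q^2 + Q^3, AVC = 48 - 10Q + Q^2.
dAVC/dQ = -10 + 2Q = 0 gives Q = 5. min AVC = 48 - 10·5 + 5^2 = 23.
So the shutdown price is $23.

$23 per unit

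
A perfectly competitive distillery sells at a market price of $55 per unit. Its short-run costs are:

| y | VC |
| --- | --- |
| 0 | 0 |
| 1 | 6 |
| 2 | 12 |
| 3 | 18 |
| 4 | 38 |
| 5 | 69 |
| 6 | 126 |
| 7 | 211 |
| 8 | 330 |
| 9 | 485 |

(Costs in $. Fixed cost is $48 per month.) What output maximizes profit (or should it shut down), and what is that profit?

Tabulate TR − TC: y=0: -48; y=1: 1; y=2: 50; y=3: 99; y=4: 134; y=5: 158; y=6: 156; y=7: 126; y=8: 62; y=9: -38.
Profit is maximized at y = 5. AVC there is 69/5 = $13.80 ≤ P, so producing beats shutting down (which would give -$48).

y = 5; profit = $158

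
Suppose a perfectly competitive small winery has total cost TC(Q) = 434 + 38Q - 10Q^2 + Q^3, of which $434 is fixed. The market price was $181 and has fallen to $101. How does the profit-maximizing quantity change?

Output falls from 11 to 9

AVC = 38 - 10Q + Q^2, minimized at Q = 5 where min AVC = $13. MC = 38 - 20Q + 3Q^2.
With P = $181 above the shutdown price, P = MC gives Q = 11.
At P = $101 ≥ min AVC, set P = MC: Q = 9. The firm stays open but cuts output.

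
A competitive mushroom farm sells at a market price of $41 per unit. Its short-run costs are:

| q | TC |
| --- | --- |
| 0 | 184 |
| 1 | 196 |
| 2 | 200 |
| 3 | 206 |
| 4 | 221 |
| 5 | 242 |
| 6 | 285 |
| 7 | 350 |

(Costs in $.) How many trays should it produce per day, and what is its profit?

Profit at each row (π = 41q − TC): q=0: -184; q=1: -155; q=2: -118; q=3: -83; q=4: -57; q=5: -37; q=6: -39; q=7: -63.
Profit is maximized at q = 5. AVC there is 58/5 = $11.60 ≤ P, so producing beats shutting down (which would give -$184).

q = 5; profit = -$37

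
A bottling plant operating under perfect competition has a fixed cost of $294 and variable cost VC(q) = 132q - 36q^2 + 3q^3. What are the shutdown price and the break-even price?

Shutdown price = $24; break-even price = $69

Shutdown price = min AVC. AVC = 132 - 36q + 3q^2, with vertex at q = 6 and minimum $24.
ATC = 294/q + 132 - 36q + 3q^2. Setting dATC/dq = −294/q^2 − 36 + 6q = 0 gives q = 7 (since 6·7^3 − 36·7^2 = 294).
min ATC = 294/7 + 132 − 36·7 + 3·7^2 = $69. That is the break-even price.
Between these two prices the firm operates at a loss; above $69 it earns a profit.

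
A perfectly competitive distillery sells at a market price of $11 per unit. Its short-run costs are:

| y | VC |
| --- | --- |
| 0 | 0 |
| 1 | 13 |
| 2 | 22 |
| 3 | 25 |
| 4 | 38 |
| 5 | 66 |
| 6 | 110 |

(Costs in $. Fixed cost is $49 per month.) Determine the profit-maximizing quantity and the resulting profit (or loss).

y = 3; profit = -$41

Compute π = P·y − TC at each output: y=0: -49; y=1: -51; y=2: -49; y=3: -41; y=4: -43; y=5: -60; y=6: -93.
Profit is maximized at y = 3. AVC there is 25/3 = $8.33 ≤ P, so producing beats shutting down (which would give -$49).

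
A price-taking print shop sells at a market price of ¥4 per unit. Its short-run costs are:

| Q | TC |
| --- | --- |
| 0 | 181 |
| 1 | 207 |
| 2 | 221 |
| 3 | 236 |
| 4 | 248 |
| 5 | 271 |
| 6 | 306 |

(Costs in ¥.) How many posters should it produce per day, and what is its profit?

Q = 0 (shut down); profit = -¥181

Compute π = P·Q − TC at each output: Q=0: -181; Q=1: -203; Q=2: -213; Q=3: -224; Q=4: -232; Q=5: -251; Q=6: -282.
Profit is highest at Q = 0. Equivalently, the lowest AVC in the table is 67/4 ≈ ¥16.75 at Q = 4, and P = ¥4 falls below it — price never covers variable cost, so the firm shuts down and loses only its fixed cost.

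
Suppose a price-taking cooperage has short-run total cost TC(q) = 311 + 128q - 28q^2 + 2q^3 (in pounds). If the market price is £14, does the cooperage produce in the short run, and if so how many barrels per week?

Strip out fixed cost: VC = 128q - 28q^2 + 2q^3. Then AVC = 128 - 28q + 2q^2 and MC = 128 - 56q + 6q^2.
The AVC parabola has its vertex at q = 28/4 = 7, where AVC = 128 - 28·7 + 2·7^2 = £30.
P = £14 lies below min AVC = £30; no output level covers variable cost.
Best response: produce nothing and absorb the £311 fixed cost.

Shut down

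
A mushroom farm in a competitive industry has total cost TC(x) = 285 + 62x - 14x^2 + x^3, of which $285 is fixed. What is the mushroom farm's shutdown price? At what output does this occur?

$13 per unit, at x = 7

Short-run supply begins at min AVC. From VC = 62x - 14x^2 + x^3, AVC = 62 - 14x + x^2.
dAVC/dx = -14 + 2x = 0 gives x = 7. min AVC = 62 - 14·7 + 7^2 = 13.
So the shutdown price is $13.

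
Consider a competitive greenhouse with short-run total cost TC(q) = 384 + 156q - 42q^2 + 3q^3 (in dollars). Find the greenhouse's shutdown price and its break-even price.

Shutdown price = min AVC. AVC = 156 - 42q + 3q^2, with vertex at q = 7 and minimum $9.
ATC = 384/q + 156 - 42q + 3q^2. Setting dATC/dq = −384/q^2 − 42 + 6q = 0 gives q = 8 (since 6·8^3 − 42·8^2 = 384).
min ATC = 384/8 + 156 − 42·8 + 3·8^2 = $60. That is the break-even price.
Between these two prices the firm operates at a loss; above $60 it earns a profit.

Shutdown price = $9; break-even price = $60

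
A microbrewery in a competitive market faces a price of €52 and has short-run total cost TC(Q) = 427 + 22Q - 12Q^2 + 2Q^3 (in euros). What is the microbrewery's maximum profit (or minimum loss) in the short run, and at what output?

AVC = 22 - 12Q + 2Q^2; min AVC = €4 at Q = 3. Since P = €52 ≥ min AVC, the firm produces.
MC = 22 - 24Q + 6Q^2. Setting P = MC and taking the root on the rising branch gives Q* = 5.
TR = 52·5 = 260. TC = 427 + 60 = 487. Profit = 260 − 487 = -€227.
Shutting down would mean losing the fixed cost of €427, so operating at a loss of €227 is better by €200.

Profit = -€227 at Q = 5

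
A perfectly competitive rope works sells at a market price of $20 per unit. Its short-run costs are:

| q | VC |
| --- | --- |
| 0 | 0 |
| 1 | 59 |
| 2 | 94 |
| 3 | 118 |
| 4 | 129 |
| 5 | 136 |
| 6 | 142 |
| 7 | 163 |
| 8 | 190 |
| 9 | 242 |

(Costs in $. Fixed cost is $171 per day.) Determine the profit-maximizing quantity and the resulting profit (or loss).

q = 0 (shut down); profit = -$171

Tabulate TR − TC: q=0: -171; q=1: -210; q=2: -225; q=3: -229; q=4: -220; q=5: -207; q=6: -193; q=7: -194; q=8: -201; q=9: -233.
Profit is highest at q = 0. Equivalently, the lowest AVC in the table is 163/7 ≈ $23.29 at q = 7, and P = $20 falls below it — price never covers variable cost, so the firm shuts down and loses only its fixed cost.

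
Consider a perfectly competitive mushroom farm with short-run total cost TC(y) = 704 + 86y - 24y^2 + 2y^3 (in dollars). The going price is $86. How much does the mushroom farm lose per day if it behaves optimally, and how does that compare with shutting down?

AVC = 86 - 24y + 2y^2; min AVC = $14 at y = 6. Since P = $86 ≥ min AVC, the firm produces.
MC = 86 - 48y + 6y^2. Setting P = MC and taking the root on the rising branch gives y* = 8.
TR = 86·8 = 688. TC = 704 + 176 = 880. Profit = 688 − 880 = -$192.
That loss of $192 beats the $704 the firm would lose by shutting down; producing recovers $512 of fixed cost.

Profit = -$192 at y = 8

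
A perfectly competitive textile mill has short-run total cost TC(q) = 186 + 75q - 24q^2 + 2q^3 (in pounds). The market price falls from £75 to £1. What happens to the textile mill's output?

AVC = 75 - 24q + 2q^2, minimized at q = 6 where min AVC = £3. MC = 75 - 48q + 6q^2.
At P = £75 ≥ min AVC, set P = MC on the rising branch: q = 8.
At P = £1 < min AVC = £3, price no longer covers variable cost at any output, so the firm shuts down: q = 0.

Output falls from 8 to 0 (the firm shuts down)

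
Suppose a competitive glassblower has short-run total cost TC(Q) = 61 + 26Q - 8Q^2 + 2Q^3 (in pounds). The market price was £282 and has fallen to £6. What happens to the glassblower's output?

AVC = 26 - 8Q + 2Q^2, minimized at Q = 2 where min AVC = £18. MC = 26 - 16Q + 6Q^2.
With P = £282 above the shutdown price, P = MC gives Q = 8.
At P = £6 < min AVC = £18, price no longer covers variable cost at any output, so the firm shuts down: Q = 0.

Output falls from 8 to 0 (the firm shuts down)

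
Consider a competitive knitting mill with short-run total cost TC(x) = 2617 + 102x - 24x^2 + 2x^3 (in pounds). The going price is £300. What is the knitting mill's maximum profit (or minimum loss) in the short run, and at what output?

AVC = 102 - 24x + 2x^2 has its minimum £30 at x = 6; price £300 clears that bar, so the firm operates.
MC = 102 - 48x + 6x^2. Setting P = MC and taking the root on the rising branch gives x* = 11.
TR = 300·11 = 3300. TC = 2617 + 880 = 3497. Profit = 3300 − 3497 = -£197.
Shutting down would mean losing the fixed cost of £2617, so operating at a loss of £197 is better by £2420.

Profit = -£197 at x = 11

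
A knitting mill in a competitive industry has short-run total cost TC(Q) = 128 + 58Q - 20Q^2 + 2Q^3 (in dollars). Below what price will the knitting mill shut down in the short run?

The shutdown price is the minimum of AVC. VC = 58Q - 20Q^2 + 2Q^3, so AVC = 58 - 20Q + 2Q^2.
At the minimum of AVC, MC = AVC. MC = 58 - 40Q + 6Q^2; setting MC = AVC gives 4Q^2 - 20Q = 0, so Q = 5. min AVC = 8.
The firm shuts down for any P below $8.

$8 per unit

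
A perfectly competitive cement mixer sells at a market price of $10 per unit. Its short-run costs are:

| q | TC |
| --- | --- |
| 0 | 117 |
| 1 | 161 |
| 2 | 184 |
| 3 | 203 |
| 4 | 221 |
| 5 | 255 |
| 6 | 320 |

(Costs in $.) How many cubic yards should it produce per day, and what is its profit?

q = 0 (shut down); profit = -$117

Tabulate TR − TC: q=0: -117; q=1: -151; q=2: -164; q=3: -173; q=4: -181; q=5: -205; q=6: -260.
Profit is highest at q = 0. Equivalently, the lowest AVC in the table is 104/4 ≈ $26 at q = 4, and P = $10 falls below it — price never covers variable cost, so the firm shuts down and loses only its fixed cost.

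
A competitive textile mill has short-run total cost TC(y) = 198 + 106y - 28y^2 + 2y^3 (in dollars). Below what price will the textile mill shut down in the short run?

$8 per unit

The firm shuts down when price falls below the minimum of average variable cost. AVC = VC/y = 106 - 28y + 2y^2.
At the minimum of AVC, MC = AVC. MC = 106 - 56y + 6y^2; setting MC = AVC gives 4y^2 - 28y = 0, so y = 7. min AVC = 8.
The firm shuts down for any P below $8.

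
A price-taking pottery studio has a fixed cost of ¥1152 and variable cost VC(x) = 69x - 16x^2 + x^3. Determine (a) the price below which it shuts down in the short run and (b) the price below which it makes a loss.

AVC = 69 - 16x + x^2; minimized at x = 8, giving min AVC = ¥5. That is the shutdown price.
ATC = 1152/x + 69 - 16x + x^2. Setting dATC/dx = −1152/x^2 − 16 + 2x = 0 gives x = 12 (since 2·12^3 − 16·12^2 = 1152).
min ATC = 1152/12 + 69 − 16·12 + 12^2 = ¥117. That is the break-even price.
For ¥5 ≤ P < ¥117 the firm produces at a loss; below ¥5 it shuts down.

Shutdown price = ¥5; break-even price = ¥117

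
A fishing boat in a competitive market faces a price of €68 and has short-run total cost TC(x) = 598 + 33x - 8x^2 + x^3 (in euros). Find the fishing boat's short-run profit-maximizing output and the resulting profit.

Profit = -€304 at x = 7

AVC = 33 - 8x + x^2 has its minimum €17 at x = 4; price €68 clears that bar, so the firm operates.
With MC = 33 - 16x + 3x^2, P = MC on the upward-sloping part at x* = 7.
TR = 68·7 = 476. TC = 598 + 182 = 780. Profit = 476 − 780 = -€304.
Shutting down would mean losing the fixed cost of €598, so operating at a loss of €304 is better by €294.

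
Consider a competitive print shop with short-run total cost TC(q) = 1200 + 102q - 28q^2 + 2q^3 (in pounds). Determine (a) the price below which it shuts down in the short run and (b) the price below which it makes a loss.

Shutdown price = £4; break-even price = £142

AVC = 102 - 28q + 2q^2; minimized at q = 7, giving min AVC = £4. That is the shutdown price.
ATC = 1200/q + 102 - 28q + 2q^2. Setting dATC/dq = −1200/q^2 − 28 + 4q = 0 gives q = 10 (since 4·10^3 − 28·10^2 = 1200).
min ATC = 1200/10 + 102 − 28·10 + 2·10^2 = £142. That is the break-even price.
For £4 ≤ P < £142 the firm produces at a loss; below £4 it shuts down.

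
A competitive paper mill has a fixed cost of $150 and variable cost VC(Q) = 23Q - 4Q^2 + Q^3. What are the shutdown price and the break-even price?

Shutdown price = $19; break-even price = $58

AVC = 23 - 4Q + Q^2; minimized at Q = 2, giving min AVC = $19. That is the shutdown price.
ATC = 150/Q + 23 - 4Q + Q^2. Setting dATC/dQ = −150/Q^2 − 4 + 2Q = 0 gives Q = 5 (since 2·5^3 − 4·5^2 = 150).
min ATC = 150/5 + 23 − 4·5 + 5^2 = $58. That is the break-even price.
Between these two prices the firm operates at a loss; above $58 it earns a profit.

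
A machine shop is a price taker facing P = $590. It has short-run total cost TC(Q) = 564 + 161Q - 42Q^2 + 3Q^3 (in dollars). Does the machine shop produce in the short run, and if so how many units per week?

Strip out fixed cost: VC = 161Q - 42Q^2 + 3Q^3. Then AVC = 161 - 42Q + 3Q^2 and MC = 161 - 84Q + 9Q^2.
AVC hits its minimum where MC = AVC, at Q = 7, giving min AVC = 161 - 42·7 + 3·7^2 = $14.
P = $590 exceeds min AVC = $14, so the firm stays open.
P = MC gives -429 - 84Q + 9Q^2 = 0, with roots -11/3 and 13. Take the larger (rising MC): Q* = 13.
Check: AVC at Q = 13 is $122 ≤ P, so revenue covers variable cost.
Profit = P·Q − TC = 590·13 − 2150 = $5520.

Produce at Q = 13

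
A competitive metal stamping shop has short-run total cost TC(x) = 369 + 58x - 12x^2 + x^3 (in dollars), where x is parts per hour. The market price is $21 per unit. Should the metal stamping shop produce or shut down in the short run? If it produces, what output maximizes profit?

From TC, MC = TC'(x) = 58 - 24x + 3x^2 and AVC = VC/x = 58 - 12x + x^2.
AVC hits its minimum where MC = AVC, at x = 6, giving min AVC = 58 - 12·6 + 6^2 = $22.
With P < min AVC ($21 < $22), every unit sold adds to the loss.
Shutting down limits the loss to fixed cost, $369.

Shut down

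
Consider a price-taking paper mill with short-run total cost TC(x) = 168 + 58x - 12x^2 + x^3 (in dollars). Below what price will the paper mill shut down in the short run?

$22 per unit

The shutdown price is the minimum of AVC. VC = 58x - 12x^2 + x^3, so AVC = 58 - 12x + x^2.
dAVC/dx = -12 + 2x = 0 gives x = 6. min AVC = 58 - 12·6 + 6^2 = 22.
The firm shuts down for any P below $22.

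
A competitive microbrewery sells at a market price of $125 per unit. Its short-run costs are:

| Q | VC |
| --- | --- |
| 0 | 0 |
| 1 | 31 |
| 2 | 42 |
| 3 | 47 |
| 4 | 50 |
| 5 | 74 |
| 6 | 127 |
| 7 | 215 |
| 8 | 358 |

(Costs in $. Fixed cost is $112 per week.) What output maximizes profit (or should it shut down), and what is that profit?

Q = 7; profit = $548

Profit at each row (π = 125Q − TC): Q=0: -112; Q=1: -18; Q=2: 96; Q=3: 216; Q=4: 338; Q=5: 439; Q=6: 511; Q=7: 548; Q=8: 530.
Profit is maximized at Q = 7. AVC there is 215/7 = $30.71 ≤ P, so producing beats shutting down (which would give -$112).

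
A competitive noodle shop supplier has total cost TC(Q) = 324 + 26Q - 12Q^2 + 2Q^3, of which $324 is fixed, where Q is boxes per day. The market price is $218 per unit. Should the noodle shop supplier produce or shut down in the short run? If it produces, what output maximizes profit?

Produce at Q = 8

From TC, MC = TC'(Q) = 26 - 24Q + 6Q^2 and AVC = VC/Q = 26 - 12Q + 2Q^2.
AVC hits its minimum where MC = AVC, at Q = 3, giving min AVC = 26 - 12·3 + 2·3^2 = $8.
Because $218 ≥ $8, revenue can cover variable cost; the firm operates.
Set P = MC: 218 = 26 - 24Q + 6Q^2 → -192 - 24Q + 6Q^2 = 0. The roots are Q = -4 and Q = 8; the profit-maximizing output is on the rising part of MC, so Q* = 8.
Check: AVC at Q = 8 is $58 ≤ P, so revenue covers variable cost.
Profit = P·Q − TC = 218·8 − 788 = $956.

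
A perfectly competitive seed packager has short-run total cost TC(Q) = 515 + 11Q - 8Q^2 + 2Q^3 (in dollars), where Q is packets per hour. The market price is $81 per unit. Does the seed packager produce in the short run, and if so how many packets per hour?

Strip out fixed cost: VC = 11Q - 8Q^2 + 2Q^3. Then AVC = 11 - 8Q + 2Q^2 and MC = 11 - 16Q + 6Q^2.
The AVC parabola has its vertex at Q = 8/4 = 2, where AVC = 11 - 8·2 + 2·2^2 = $3.
Since P = $81 ≥ min AVC = $3, price covers variable cost and the firm should produce.
Set P = MC: 81 = 11 - 16Q + 6Q^2 → -70 - 16Q + 6Q^2 = 0. The roots are Q = -7/3 and Q = 5; the profit-maximizing output is on the rising part of MC, so Q* = 5.
Check: AVC at Q = 5 is $21 ≤ P, so revenue covers variable cost.
Profit = P·Q − TC = 81·5 − 620 = -$215, a loss, but smaller than the $515 fixed cost the firm would lose by shutting down.

Produce at Q = 5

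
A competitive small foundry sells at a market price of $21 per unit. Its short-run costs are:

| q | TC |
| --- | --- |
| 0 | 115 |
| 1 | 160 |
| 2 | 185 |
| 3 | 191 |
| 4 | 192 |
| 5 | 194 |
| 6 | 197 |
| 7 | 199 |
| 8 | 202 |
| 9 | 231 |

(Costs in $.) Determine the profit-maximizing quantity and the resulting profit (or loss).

q = 8; profit = -$34

Profit at each row (π = 21q − TC): q=0: -115; q=1: -139; q=2: -143; q=3: -128; q=4: -108; q=5: -89; q=6: -71; q=7: -52; q=8: -34; q=9: -42.
Profit is maximized at q = 8. AVC there is 87/8 = $10.88 ≤ P, so producing beats shutting down (which would give -$115).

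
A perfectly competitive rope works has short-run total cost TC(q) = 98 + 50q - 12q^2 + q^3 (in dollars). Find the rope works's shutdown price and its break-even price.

AVC = 50 - 12q + q^2; minimized at q = 6, giving min AVC = $14. That is the shutdown price.
ATC = 98/q + 50 - 12q + q^2. Setting dATC/dq = −98/q^2 − 12 + 2q = 0 gives q = 7 (since 2·7^3 − 12·7^2 = 98).
min ATC = 98/7 + 50 − 12·7 + 7^2 = $29. That is the break-even price.
Between these two prices the firm operates at a loss; above $29 it earns a profit.

Shutdown price = $14; break-even price = $29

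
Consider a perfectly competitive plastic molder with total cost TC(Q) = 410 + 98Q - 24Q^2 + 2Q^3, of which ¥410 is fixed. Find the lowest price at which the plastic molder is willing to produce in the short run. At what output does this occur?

¥26 per unit, at Q = 6

Short-run supply begins at min AVC. From VC = 98Q - 24Q^2 + 2Q^3, AVC = 98 - 24Q + 2Q^2.
dAVC/dQ = -24 + 4Q = 0 gives Q = 6. min AVC = 98 - 24·6 + 2·6^2 = 26.
The firm shuts down for any P below ¥26.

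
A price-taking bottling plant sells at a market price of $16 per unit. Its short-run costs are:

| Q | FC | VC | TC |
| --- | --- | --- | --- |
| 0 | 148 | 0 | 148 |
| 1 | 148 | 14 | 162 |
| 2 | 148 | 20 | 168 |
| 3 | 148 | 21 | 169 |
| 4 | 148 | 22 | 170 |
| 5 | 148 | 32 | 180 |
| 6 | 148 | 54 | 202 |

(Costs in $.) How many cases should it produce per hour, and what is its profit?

Compute π = P·Q − TC at each output: Q=0: -148; Q=1: -146; Q=2: -136; Q=3: -121; Q=4: -106; Q=5: -100; Q=6: -106.
Profit is maximized at Q = 5. AVC there is 32/5 = $6.40 ≤ P, so producing beats shutting down (which would give -$148).

Q = 5; profit = -$100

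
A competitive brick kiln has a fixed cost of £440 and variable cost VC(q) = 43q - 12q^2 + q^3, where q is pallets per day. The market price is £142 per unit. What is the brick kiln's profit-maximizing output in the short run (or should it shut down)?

Produce at q = 11

From TC, MC = TC'(q) = 43 - 24q + 3q^2 and AVC = VC/q = 43 - 12q + q^2.
AVC hits its minimum where MC = AVC, at q = 6, giving min AVC = 43 - 12·6 + 6^2 = £7.
P = £142 exceeds min AVC = £7, so the firm stays open.
Solving P = MC: -99 - 24q + 3q^2 = 0 ⇒ q = -3 or 11. On the upward-sloping branch, q* = 11.
Check: AVC at q = 11 is £32 ≤ P, so revenue covers variable cost.
Profit = P·q − TC = 142·11 − 792 = £770.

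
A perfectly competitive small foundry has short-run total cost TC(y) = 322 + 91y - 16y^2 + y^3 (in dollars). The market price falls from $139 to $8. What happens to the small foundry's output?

Output falls from 12 to 0 (the firm shuts down)

MC = 91 - 32y + 3y^2; the shutdown threshold is min AVC = $27 (at y = 8).
With P = $139 above the shutdown price, P = MC gives y = 12.
At P = $8 < min AVC = $27, price no longer covers variable cost at any output, so the firm shuts down: y = 0.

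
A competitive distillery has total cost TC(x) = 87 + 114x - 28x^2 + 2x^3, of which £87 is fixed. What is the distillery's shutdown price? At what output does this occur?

The shutdown price is the minimum of AVC. VC = 114x - 28x^2 + 2x^3, so AVC = 114 - 28x + 2x^2.
dAVC/dx = -28 + 4x = 0 gives x = 7. min AVC = 114 - 28·7 + 2·7^2 = 16.
The firm shuts down for any P below £16.

£16 per unit, at x = 7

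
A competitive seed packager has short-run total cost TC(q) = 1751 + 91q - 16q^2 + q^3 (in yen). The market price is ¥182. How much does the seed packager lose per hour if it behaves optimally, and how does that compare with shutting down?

AVC = 91 - 16q + q^2 has its minimum ¥27 at q = 8; price ¥182 clears that bar, so the firm operates.
With MC = 91 - 32q + 3q^2, P = MC on the upward-sloping part at q* = 13.
TR = 182·13 = 2366. TC = 1751 + 676 = 2427. Profit = 2366 − 2427 = -¥61.
Shutting down would mean losing the fixed cost of ¥1751, so operating at a loss of ¥61 is better by ¥1690.

Profit = -¥61 at q = 13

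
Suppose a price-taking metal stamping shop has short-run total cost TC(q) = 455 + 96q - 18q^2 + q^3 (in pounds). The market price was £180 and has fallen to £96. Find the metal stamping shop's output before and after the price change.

Output falls from 14 to 12

AVC = 96 - 18q + q^2, minimized at q = 9 where min AVC = £15. MC = 96 - 36q + 3q^2.
At P = £180 ≥ min AVC, set P = MC on the rising branch: q = 14.
At P = £96 ≥ min AVC, set P = MC: q = 12. The firm stays open but cuts output.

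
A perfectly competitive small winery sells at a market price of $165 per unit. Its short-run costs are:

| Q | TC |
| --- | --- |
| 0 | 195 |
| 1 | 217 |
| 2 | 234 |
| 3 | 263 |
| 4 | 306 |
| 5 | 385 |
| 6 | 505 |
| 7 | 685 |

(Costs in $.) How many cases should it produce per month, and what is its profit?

Compute π = P·Q − TC at each output: Q=0: -195; Q=1: -52; Q=2: 96; Q=3: 232; Q=4: 354; Q=5: 440; Q=6: 485; Q=7: 470.
Profit is maximized at Q = 6. AVC there is 310/6 = $51.67 ≤ P, so producing beats shutting down (which would give -$195).

Q = 6; profit = $485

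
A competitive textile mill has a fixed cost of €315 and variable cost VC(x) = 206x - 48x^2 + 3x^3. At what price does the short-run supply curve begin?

€14 per unit

The firm shuts down when price falls below the minimum of average variable cost. AVC = VC/x = 206 - 48x + 3x^2.
At the minimum of AVC, MC = AVC. MC = 206 - 96x + 9x^2; setting MC = AVC gives 6x^2 - 48x = 0, so x = 8. min AVC = 14.
So the shutdown price is €14.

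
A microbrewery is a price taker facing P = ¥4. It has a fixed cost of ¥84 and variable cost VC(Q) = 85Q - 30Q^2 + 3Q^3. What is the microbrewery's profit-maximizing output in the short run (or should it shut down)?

Shut down

From TC, MC = TC'(Q) = 85 - 60Q + 9Q^2 and AVC = VC/Q = 85 - 30Q + 3Q^2.
AVC is minimized where dAVC/dQ = -30 + 6Q = 0, at Q = 5; min AVC = 85 - 30·5 + 3·5^2 = ¥10.
Since P = ¥4 < min AVC = ¥10, price fails to cover variable cost at any output.
Shutting down limits the loss to fixed cost, ¥84.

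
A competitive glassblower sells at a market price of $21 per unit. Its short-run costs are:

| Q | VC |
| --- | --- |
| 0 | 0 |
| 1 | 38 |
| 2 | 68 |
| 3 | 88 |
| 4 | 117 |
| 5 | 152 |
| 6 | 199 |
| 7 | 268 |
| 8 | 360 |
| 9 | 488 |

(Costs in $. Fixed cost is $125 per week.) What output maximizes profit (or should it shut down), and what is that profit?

Q = 0 (shut down); profit = -$125

Compute π = P·Q − TC at each output: Q=0: -125; Q=1: -142; Q=2: -151; Q=3: -150; Q=4: -158; Q=5: -172; Q=6: -198; Q=7: -246; Q=8: -317; Q=9: -424.
Profit is highest at Q = 0. Equivalently, the lowest AVC in the table is 117/4 ≈ $29.25 at Q = 4, and P = $21 falls below it — price never covers variable cost, so the firm shuts down and loses only its fixed cost.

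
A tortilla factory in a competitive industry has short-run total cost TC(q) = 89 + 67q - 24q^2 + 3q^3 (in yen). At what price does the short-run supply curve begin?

¥19 per unit

The shutdown price is the minimum of AVC. VC = 67q - 24q^2 + 3q^3, so AVC = 67 - 24q + 3q^2.
At the minimum of AVC, MC = AVC. MC = 67 - 48q + 9q^2; setting MC = AVC gives 6q^2 - 24q = 0, so q = 4. min AVC = 19.
For P < ¥19 the firm produces nothing.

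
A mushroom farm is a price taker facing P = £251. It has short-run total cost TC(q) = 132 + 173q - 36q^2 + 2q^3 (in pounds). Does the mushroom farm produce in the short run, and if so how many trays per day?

Produce at q = 13

Variable cost is VC = 173q - 36q^2 + 2q^3, so AVC = VC/q = 173 - 36q + 2q^2 and MC = dTC/dq = 173 - 72q + 6q^2.
AVC hits its minimum where MC = AVC, at q = 9, giving min AVC = 173 - 36·9 + 2·9^2 = £11.
Because £251 ≥ £11, revenue can cover variable cost; the firm operates.
P = MC gives -78 - 72q + 6q^2 = 0, with roots -1 and 13. Take the larger (rising MC): q* = 13.
Check: AVC at q = 13 is £43 ≤ P, so revenue covers variable cost.
Profit = P·q − TC = 251·13 − 691 = £2572.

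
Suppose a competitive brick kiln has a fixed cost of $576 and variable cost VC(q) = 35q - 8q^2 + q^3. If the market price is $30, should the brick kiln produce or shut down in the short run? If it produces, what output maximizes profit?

Variable cost is VC = 35q - 8q^2 + q^3, so AVC = VC/q = 35 - 8q + q^2 and MC = dTC/dq = 35 - 16q + 3q^2.
AVC is minimized where dAVC/dq = -8 + 2q = 0, at q = 4; min AVC = 35 - 8·4 + 4^2 = $19.
P = $30 exceeds min AVC = $19, so the firm stays open.
Solving P = MC: 5 - 16q + 3q^2 = 0 ⇒ q = 1/3 or 5. On the upward-sloping branch, q* = 5.
Check: AVC at q = 5 is $20 ≤ P, so revenue covers variable cost.
Profit = P·q − TC = 30·5 − 676 = -$526, a loss, but smaller than the $576 fixed cost the firm would lose by shutting down.

Produce at q = 5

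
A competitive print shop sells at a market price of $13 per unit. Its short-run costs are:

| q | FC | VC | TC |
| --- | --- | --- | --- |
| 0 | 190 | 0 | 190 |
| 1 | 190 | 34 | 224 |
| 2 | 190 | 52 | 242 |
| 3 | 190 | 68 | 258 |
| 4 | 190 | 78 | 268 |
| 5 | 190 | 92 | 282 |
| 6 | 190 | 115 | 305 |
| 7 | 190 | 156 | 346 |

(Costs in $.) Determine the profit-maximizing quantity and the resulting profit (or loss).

q = 0 (shut down); profit = -$190

Tabulate TR − TC: q=0: -190; q=1: -211; q=2: -216; q=3: -219; q=4: -216; q=5: -217; q=6: -227; q=7: -255.
Profit is highest at q = 0. Equivalently, the lowest AVC in the table is 92/5 ≈ $18.40 at q = 5, and P = $13 falls below it — price never covers variable cost, so the firm shuts down and loses only its fixed cost.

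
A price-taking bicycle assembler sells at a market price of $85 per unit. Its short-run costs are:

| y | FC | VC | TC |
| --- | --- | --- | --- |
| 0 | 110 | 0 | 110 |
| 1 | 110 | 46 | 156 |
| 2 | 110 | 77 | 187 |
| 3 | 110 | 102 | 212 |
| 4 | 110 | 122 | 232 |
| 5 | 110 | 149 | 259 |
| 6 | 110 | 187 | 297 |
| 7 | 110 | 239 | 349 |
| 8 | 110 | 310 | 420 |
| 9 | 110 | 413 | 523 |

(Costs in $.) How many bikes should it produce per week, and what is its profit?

Compute π = P·y − TC at each output: y=0: -110; y=1: -71; y=2: -17; y=3: 43; y=4: 108; y=5: 166; y=6: 213; y=7: 246; y=8: 260; y=9: 242.
Profit is maximized at y = 8. AVC there is 310/8 = $38.75 ≤ P, so producing beats shutting down (which would give -$110).

y = 8; profit = $260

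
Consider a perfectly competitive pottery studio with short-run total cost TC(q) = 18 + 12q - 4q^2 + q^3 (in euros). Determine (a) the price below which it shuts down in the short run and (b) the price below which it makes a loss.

Shutdown price = €8; break-even price = €15

AVC = 12 - 4q + q^2; minimized at q = 2, giving min AVC = €8. That is the shutdown price.
ATC = 18/q + 12 - 4q + q^2. Setting dATC/dq = −18/q^2 − 4 + 2q = 0 gives q = 3 (since 2·3^3 − 4·3^2 = 18).
min ATC = 18/3 + 12 − 4·3 + 3^2 = €15. That is the break-even price.
For €8 ≤ P < €15 the firm produces at a loss; below €8 it shuts down.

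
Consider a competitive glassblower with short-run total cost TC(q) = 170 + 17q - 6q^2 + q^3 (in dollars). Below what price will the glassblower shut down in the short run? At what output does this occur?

Short-run supply begins at min AVC. From VC = 17q - 6q^2 + q^3, AVC = 17 - 6q + q^2.
dAVC/dq = -6 + 2q = 0 gives q = 3. min AVC = 17 - 6·3 + 3^2 = 8.
So the shutdown price is $8.

$8 per unit, at q = 3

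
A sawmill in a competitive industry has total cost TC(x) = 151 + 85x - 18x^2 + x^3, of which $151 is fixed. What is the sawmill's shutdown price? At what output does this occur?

$4 per unit, at x = 9

The firm shuts down when price falls below the minimum of average variable cost. AVC = VC/x = 85 - 18x + x^2.
dAVC/dx = -18 + 2x = 0 gives x = 9. min AVC = 85 - 18·9 + 9^2 = 4.
So the shutdown price is $4.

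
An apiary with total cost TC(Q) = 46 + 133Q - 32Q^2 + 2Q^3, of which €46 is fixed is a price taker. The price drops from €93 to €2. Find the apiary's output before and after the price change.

Output falls from 10 to 0 (the firm shuts down)

AVC = 133 - 32Q + 2Q^2, minimized at Q = 8 where min AVC = €5. MC = 133 - 64Q + 6Q^2.
With P = €93 above the shutdown price, P = MC gives Q = 10.
At P = €2 < min AVC = €5, price no longer covers variable cost at any output, so the firm shuts down: Q = 0.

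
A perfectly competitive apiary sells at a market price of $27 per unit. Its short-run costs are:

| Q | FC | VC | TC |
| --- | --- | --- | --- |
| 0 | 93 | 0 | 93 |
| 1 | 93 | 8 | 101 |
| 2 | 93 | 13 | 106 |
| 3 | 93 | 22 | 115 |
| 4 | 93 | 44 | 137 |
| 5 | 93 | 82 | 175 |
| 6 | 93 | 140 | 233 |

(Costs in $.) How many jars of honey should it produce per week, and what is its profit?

Compute π = P·Q − TC at each output: Q=0: -93; Q=1: -74; Q=2: -52; Q=3: -34; Q=4: -29; Q=5: -40; Q=6: -71.
Profit is maximized at Q = 4. AVC there is 44/4 = $11 ≤ P, so producing beats shutting down (which would give -$93).

Q = 4; profit = -$29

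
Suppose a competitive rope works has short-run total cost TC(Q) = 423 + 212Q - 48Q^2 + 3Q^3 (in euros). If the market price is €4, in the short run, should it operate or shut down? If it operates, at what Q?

Shut down

Strip out fixed cost: VC = 212Q - 48Q^2 + 3Q^3. Then AVC = 212 - 48Q + 3Q^2 and MC = 212 - 96Q + 9Q^2.
AVC hits its minimum where MC = AVC, at Q = 8, giving min AVC = 212 - 48·8 + 3·8^2 = €20.
Since P = €4 < min AVC = €20, price fails to cover variable cost at any output.
The firm minimizes its loss by shutting down and losing only its fixed cost of €423.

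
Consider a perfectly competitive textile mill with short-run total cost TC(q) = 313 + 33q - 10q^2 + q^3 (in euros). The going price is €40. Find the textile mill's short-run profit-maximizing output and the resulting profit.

Profit = -€117 at q = 7

AVC = 33 - 10q + q^2; min AVC = €8 at q = 5. Since P = €40 ≥ min AVC, the firm produces.
With MC = 33 - 20q + 3q^2, P = MC on the upward-sloping part at q* = 7.
TR = 40·7 = 280. TC = 313 + 84 = 397. Profit = 280 − 397 = -€117.
Shutting down would mean losing the fixed cost of €313, so operating at a loss of €117 is better by €196.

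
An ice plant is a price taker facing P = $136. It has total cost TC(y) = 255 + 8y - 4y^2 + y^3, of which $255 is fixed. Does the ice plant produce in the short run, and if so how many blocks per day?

Strip out fixed cost: VC = 8y - 4y^2 + y^3. Then AVC = 8 - 4y + y^2 and MC = 8 - 8y + 3y^2.
The AVC parabola has its vertex at y = 4/2 = 2, where AVC = 8 - 4·2 + 2^2 = $4.
Since P = $136 ≥ min AVC = $4, price covers variable cost and the firm should produce.
Solving P = MC: -128 - 8y + 3y^2 = 0 ⇒ y = -16/3 or 8. On the upward-sloping branch, y* = 8.
Check: AVC at y = 8 is $40 ≤ P, so revenue covers variable cost.
Profit = P·y − TC = 136·8 − 575 = $513.

Produce at y = 8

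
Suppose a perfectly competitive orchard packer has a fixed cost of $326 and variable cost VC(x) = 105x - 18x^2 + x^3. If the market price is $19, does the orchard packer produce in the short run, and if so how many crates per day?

From TC, MC = TC'(x) = 105 - 36x + 3x^2 and AVC = VC/x = 105 - 18x + x^2.
AVC is minimized where dAVC/dx = -18 + 2x = 0, at x = 9; min AVC = 105 - 18·9 + 9^2 = $24.
Since P = $19 < min AVC = $24, price fails to cover variable cost at any output.
The firm minimizes its loss by shutting down and losing only its fixed cost of $326.

Shut down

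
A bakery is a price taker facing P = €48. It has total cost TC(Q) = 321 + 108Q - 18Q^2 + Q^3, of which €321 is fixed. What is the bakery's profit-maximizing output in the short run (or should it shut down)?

From TC, MC = TC'(Q) = 108 - 36Q + 3Q^2 and AVC = VC/Q = 108 - 18Q + Q^2.
The AVC parabola has its vertex at Q = 18/2 = 9, where AVC = 108 - 18·9 + 9^2 = €27.
P = €48 exceeds min AVC = €27, so the firm stays open.
Solving P = MC: 60 - 36Q + 3Q^2 = 0 ⇒ Q = 2 or 10. On the upward-sloping branch, Q* = 10.
Check: AVC at Q = 10 is €28 ≤ P, so revenue covers variable cost.
Profit = P·Q − TC = 48·10 − 601 = -€121, a loss, but smaller than the €321 fixed cost the firm would lose by shutting down.

Produce at Q = 10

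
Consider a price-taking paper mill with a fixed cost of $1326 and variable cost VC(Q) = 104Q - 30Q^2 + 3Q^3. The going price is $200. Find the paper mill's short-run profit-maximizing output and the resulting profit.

AVC = 104 - 30Q + 3Q^2; min AVC = $29 at Q = 5. Since P = $200 ≥ min AVC, the firm produces.
MC = 104 - 60Q + 9Q^2. Setting P = MC and taking the root on the rising branch gives Q* = 8.
TR = 200·8 = 1600. TC = 1326 + 448 = 1774. Profit = 1600 − 1774 = -$174.
That loss of $174 beats the $1326 the firm would lose by shutting down; producing recovers $1152 of fixed cost.

Profit = -$174 at Q = 8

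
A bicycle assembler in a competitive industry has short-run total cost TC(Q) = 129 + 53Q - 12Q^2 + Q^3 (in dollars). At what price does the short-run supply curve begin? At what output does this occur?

The firm shuts down when price falls below the minimum of average variable cost. AVC = VC/Q = 53 - 12Q + Q^2.
At the minimum of AVC, MC = AVC. MC = 53 - 24Q + 3Q^2; setting MC = AVC gives 2Q^2 - 12Q = 0, so Q = 6. min AVC = 17.
So the shutdown price is $17.

$17 per unit, at Q = 6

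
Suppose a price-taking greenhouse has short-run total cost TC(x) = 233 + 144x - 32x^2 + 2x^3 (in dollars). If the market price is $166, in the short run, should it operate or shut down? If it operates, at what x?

From TC, MC = TC'(x) = 144 - 64x + 6x^2 and AVC = VC/x = 144 - 32x + 2x^2.
AVC hits its minimum where MC = AVC, at x = 8, giving min AVC = 144 - 32·8 + 2·8^2 = $16.
Since P = $166 ≥ min AVC = $16, price covers variable cost and the firm should produce.
Solving P = MC: -22 - 64x + 6x^2 = 0 ⇒ x = -1/3 or 11. On the upward-sloping branch, x* = 11.
Check: AVC at x = 11 is $34 ≤ P, so revenue covers variable cost.
Profit = P·x − TC = 166·11 − 607 = $1219.

Produce at x = 11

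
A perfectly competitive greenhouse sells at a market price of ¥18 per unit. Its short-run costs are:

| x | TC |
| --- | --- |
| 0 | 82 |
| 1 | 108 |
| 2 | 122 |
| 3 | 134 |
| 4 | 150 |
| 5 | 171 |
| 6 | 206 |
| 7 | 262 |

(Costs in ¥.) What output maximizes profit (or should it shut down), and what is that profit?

Tabulate TR − TC: x=0: -82; x=1: -90; x=2: -86; x=3: -80; x=4: -78; x=5: -81; x=6: -98; x=7: -136.
Profit is maximized at x = 4. AVC there is 68/4 = ¥17 ≤ P, so producing beats shutting down (which would give -¥82).

x = 4; profit = -¥78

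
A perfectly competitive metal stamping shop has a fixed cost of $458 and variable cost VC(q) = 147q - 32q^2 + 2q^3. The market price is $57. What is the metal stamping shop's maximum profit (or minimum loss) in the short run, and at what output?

AVC = 147 - 32q + 2q^2 has its minimum $19 at q = 8; price $57 clears that bar, so the firm operates.
MC = 147 - 64q + 6q^2. Setting P = MC and taking the root on the rising branch gives q* = 9.
TR = 57·9 = 513. TC = 458 + 189 = 647. Profit = 513 − 647 = -$134.
That loss of $134 beats the $458 the firm would lose by shutting down; producing recovers $324 of fixed cost.

Profit = -$134 at q = 9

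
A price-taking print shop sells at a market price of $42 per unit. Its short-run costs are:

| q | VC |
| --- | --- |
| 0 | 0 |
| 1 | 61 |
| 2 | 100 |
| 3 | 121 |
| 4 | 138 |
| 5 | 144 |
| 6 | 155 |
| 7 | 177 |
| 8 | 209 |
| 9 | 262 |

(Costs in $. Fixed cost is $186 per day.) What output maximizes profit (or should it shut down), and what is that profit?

q = 8; profit = -$59

Tabulate TR − TC: q=0: -186; q=1: -205; q=2: -202; q=3: -181; q=4: -156; q=5: -120; q=6: -89; q=7: -69; q=8: -59; q=9: -70.
Profit is maximized at q = 8. AVC there is 209/8 = $26.12 ≤ P, so producing beats shutting down (which would give -$186).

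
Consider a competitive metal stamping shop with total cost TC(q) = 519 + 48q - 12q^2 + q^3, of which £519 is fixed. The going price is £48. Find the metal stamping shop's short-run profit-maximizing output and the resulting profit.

Profit = -£263 at q = 8

AVC = 48 - 12q + q^2; min AVC = £12 at q = 6. Since P = £48 ≥ min AVC, the firm produces.
MC = 48 - 24q + 3q^2. Setting P = MC and taking the root on the rising branch gives q* = 8.
TR = 48·8 = 384. TC = 519 + 128 = 647. Profit = 384 − 647 = -£263.
Shutting down would mean losing the fixed cost of £519, so operating at a loss of £263 is better by £256.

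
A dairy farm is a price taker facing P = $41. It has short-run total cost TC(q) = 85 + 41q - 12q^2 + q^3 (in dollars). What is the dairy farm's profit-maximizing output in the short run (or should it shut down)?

Variable cost is VC = 41q - 12q^2 + q^3, so AVC = VC/q = 41 - 12q + q^2 and MC = dTC/dq = 41 - 24q + 3q^2.
The AVC parabola has its vertex at q = 12/2 = 6, where AVC = 41 - 12·6 + 6^2 = $5.
Since P = $41 ≥ min AVC = $5, price covers variable cost and the firm should produce.
P = MC gives -24q + 3q^2 = 0, with roots 0 and 8. Take the larger (rising MC): q* = 8.
Check: AVC at q = 8 is $9 ≤ P, so revenue covers variable cost.
Profit = P·q − TC = 41·8 − 157 = $171.

Produce at q = 8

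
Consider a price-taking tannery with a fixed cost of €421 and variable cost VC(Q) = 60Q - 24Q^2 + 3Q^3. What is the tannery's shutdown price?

Short-run supply begins at min AVC. From VC = 60Q - 24Q^2 + 3Q^3, AVC = 60 - 24Q + 3Q^2.
At the minimum of AVC, MC = AVC. MC = 60 - 48Q + 9Q^2; setting MC = AVC gives 6Q^2 - 24Q = 0, so Q = 4. min AVC = 12.
For P < €12 the firm produces nothing.

€12 per unit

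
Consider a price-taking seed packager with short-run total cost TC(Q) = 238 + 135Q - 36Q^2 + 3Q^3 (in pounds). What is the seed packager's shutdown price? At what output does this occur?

£27 per unit, at Q = 6

The firm shuts down when price falls below the minimum of average variable cost. AVC = VC/Q = 135 - 36Q + 3Q^2.
dAVC/dQ = -36 + 6Q = 0 gives Q = 6. min AVC = 135 - 36·6 + 3·6^2 = 27.
For P < £27 the firm produces nothing.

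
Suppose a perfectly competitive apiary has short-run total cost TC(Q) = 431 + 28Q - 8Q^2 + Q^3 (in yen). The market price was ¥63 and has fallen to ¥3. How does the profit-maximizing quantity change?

Output falls from 7 to 0 (the firm shuts down)

AVC = 28 - 8Q + Q^2, minimized at Q = 4 where min AVC = ¥12. MC = 28 - 16Q + 3Q^2.
With P = ¥63 above the shutdown price, P = MC gives Q = 7.
At P = ¥3 < min AVC = ¥12, price no longer covers variable cost at any output, so the firm shuts down: Q = 0.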